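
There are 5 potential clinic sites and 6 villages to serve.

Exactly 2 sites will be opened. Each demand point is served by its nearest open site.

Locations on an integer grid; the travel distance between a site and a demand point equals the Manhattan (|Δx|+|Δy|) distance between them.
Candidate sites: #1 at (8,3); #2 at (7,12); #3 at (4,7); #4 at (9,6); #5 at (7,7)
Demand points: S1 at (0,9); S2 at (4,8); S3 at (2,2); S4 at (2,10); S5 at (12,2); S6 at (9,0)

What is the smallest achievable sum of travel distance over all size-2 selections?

28

Open {#1, #3}.
  S1→#3 6, S2→#3 1, S3→#1 7, S4→#3 5, S5→#1 5, S6→#1 4  ⇒ total 28.
Compare {#3, #4}: total 32.
Compare {#1, #5}: total 37.
No size-2 selection does better; minimum is 28.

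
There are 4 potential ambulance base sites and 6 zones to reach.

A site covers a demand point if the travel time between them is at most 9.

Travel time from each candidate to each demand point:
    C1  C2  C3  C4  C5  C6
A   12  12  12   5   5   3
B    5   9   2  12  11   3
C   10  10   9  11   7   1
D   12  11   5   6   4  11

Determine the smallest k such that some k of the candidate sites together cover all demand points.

2

Coverage sets (demand points within 9 of each site):
  A: {C4, C5, C6}
  B: {C1, C2, C3, C6}
  C: {C3, C5, C6}
  D: {C3, C4, C5}
No single site covers all 6 demand points.
But {A, B} covers everything, so the minimum is 2.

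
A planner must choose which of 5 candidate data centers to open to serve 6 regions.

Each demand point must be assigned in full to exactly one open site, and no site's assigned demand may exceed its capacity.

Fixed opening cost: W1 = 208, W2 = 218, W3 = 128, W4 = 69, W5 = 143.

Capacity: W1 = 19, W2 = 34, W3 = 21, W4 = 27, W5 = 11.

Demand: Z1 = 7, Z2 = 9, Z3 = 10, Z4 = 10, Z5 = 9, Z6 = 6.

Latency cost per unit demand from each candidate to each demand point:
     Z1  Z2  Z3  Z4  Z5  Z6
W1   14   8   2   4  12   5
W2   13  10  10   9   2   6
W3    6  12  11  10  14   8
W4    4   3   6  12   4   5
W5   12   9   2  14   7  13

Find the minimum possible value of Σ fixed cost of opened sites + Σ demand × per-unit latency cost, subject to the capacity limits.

Open {W2, W4}; cheapest assignment that respects the capacities:
  W2 (cap 34, load 25): Z4, Z5, Z6 — cost 10×9 + 9×2 + 6×6 = 144
  W4 (cap 27, load 26): Z1, Z2, Z3 — cost 7×4 + 9×3 + 10×6 = 115
  Shipping 259, fixed 287 → total 546.
  Any other capacity-feasible assignment to {W2, W4} ships for at least 259.
Compare {W3, W4, W5}: its best feasible assignment gives total 595.
Compare {W1, W4, W5}: its best feasible assignment gives total 601.
Every other set of open sites that can feasibly serve all demand totals ≥ 595 even under its best assignment. Minimum: 546.

546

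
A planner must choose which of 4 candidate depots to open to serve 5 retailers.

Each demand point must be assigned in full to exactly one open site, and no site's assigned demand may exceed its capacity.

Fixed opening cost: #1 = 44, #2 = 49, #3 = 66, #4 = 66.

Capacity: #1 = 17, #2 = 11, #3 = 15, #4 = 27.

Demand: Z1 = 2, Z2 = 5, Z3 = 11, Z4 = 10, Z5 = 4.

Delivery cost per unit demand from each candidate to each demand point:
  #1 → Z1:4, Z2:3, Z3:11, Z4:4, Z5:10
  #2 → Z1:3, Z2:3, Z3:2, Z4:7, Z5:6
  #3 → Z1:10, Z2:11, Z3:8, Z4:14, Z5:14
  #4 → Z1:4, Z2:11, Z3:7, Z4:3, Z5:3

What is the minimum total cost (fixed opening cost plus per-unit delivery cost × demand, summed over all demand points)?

242

Open {#2, #4}; cheapest assignment that respects the capacities:
  #2 (cap 11, load 11): Z3 — cost 11×2 = 22
  #4 (cap 27, load 21): Z1, Z2, Z4, Z5 — cost 2×4 + 5×11 + 10×3 + 4×3 = 105
  Shipping 127, fixed 115 → total 242.
  Any other capacity-feasible assignment to {#2, #4} ships for at least 127.
Compare {#1, #2, #4}: its best feasible assignment gives total 246.
Compare {#1, #4}: its best feasible assignment gives total 252.
Every other set of open sites that can feasibly serve all demand totals ≥ 246 even under its best assignment. Minimum: 242.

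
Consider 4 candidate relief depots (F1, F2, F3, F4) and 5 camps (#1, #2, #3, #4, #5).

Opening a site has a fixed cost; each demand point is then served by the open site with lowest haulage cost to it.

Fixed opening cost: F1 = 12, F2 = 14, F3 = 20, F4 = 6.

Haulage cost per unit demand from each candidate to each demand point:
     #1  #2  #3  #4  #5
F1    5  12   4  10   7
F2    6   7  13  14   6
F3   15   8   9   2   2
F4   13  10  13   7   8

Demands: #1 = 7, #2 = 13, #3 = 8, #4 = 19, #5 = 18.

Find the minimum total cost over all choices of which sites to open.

277

Open {F1, F3}: assign each demand point to its cheapest open site.
  #1→F1 7×5=35, #2→F3 13×8=104, #3→F1 8×4=32, #4→F3 19×2=38, #5→F3 18×2=36
  haulage cost 245, fixed 32 → total 277.
Compare {F1, F2, F3}: haulage cost 232 + fixed 46 = 278.
Compare {F1, F3, F4}: haulage cost 245 + fixed 38 = 283.
Compare {F1, F2, F3, F4}: haulage cost 232 + fixed 52 = 284.
All other subsets cost ≥ 278. Minimum total cost: 277.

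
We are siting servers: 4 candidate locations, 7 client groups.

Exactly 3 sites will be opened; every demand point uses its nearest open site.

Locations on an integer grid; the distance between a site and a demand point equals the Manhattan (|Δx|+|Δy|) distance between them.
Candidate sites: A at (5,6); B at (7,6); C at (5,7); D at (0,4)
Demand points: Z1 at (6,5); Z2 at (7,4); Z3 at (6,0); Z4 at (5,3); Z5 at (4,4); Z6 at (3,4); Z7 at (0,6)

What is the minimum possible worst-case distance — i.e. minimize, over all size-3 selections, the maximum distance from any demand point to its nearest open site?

7

Open {A, B, C}.
  Farthest demand point is Z3 at distance 7 (to A); all others are ≤ 7.
With {A, B, D} the worst case is 7.
With {A, C, D} the worst case is 7.
No size-3 selection achieves below 7.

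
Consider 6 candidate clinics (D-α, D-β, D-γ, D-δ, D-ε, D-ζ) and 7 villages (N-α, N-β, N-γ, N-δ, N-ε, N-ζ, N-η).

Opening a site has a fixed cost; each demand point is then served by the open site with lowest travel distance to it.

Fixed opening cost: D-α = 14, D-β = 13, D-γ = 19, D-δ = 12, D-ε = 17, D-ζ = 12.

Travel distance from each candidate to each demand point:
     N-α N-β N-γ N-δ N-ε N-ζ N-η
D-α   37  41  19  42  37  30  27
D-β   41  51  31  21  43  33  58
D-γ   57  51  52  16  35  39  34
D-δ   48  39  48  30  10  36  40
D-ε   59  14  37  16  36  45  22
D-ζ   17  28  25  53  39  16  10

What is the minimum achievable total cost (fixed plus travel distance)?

149

Open {D-δ, D-ε, D-ζ}: assign each demand point to its cheapest open site.
  N-α→D-ζ 17, N-β→D-ε 14, N-γ→D-ζ 25, N-δ→D-ε 16, N-ε→D-δ 10, N-ζ→D-ζ 16, N-η→D-ζ 10
  travel distance 108, fixed 41 → total 149.
Compare {D-α, D-δ, D-ε, D-ζ}: travel distance 102 + fixed 55 = 157.
Compare {D-δ, D-ζ}: travel distance 136 + fixed 24 = 160.
Compare {D-β, D-δ, D-ε, D-ζ}: travel distance 108 + fixed 54 = 162.
All other subsets cost ≥ 157. Minimum total cost: 149.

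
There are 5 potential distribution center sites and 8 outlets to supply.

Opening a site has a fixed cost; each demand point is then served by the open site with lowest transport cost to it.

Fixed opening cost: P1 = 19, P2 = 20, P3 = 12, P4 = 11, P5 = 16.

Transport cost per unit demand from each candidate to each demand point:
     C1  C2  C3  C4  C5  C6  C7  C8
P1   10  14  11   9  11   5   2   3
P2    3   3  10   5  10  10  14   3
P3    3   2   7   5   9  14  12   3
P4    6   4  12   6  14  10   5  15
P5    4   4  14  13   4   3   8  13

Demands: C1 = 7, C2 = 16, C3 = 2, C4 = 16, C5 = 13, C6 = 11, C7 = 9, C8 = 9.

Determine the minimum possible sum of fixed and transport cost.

Open {P1, P3, P5}: assign each demand point to its cheapest open site.
  C1→P3 7×3=21, C2→P3 16×2=32, C3→P3 2×7=14, C4→P3 16×5=80, C5→P5 13×4=52, C6→P5 11×3=33, C7→P1 9×2=18, C8→P1 9×3=27
  transport cost 277, fixed 47 → total 324.
Compare {P1, P3, P4, P5}: transport cost 277 + fixed 58 = 335.
Compare {P3, P4, P5}: transport cost 304 + fixed 39 = 343.
Compare {P1, P2, P3, P5}: transport cost 277 + fixed 67 = 344.
All other subsets cost ≥ 335. Minimum total cost: 324.

324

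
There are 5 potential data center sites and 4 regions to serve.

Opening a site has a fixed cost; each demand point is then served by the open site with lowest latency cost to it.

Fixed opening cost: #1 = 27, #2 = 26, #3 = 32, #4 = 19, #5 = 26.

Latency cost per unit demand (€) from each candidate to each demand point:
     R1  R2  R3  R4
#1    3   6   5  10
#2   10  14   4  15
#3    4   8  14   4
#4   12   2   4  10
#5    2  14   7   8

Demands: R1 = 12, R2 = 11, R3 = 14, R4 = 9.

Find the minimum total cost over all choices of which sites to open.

Open {#3, #4}: assign each demand point to its cheapest open site.
  R1→#3 12×4=48, R2→#4 11×2=22, R3→#4 14×4=56, R4→#3 9×4=36
  latency cost 162, fixed 51 → total 213.
Compare {#3, #4, #5}: latency cost 138 + fixed 77 = 215.
Compare {#4, #5}: latency cost 174 + fixed 45 = 219.
Compare {#1, #3, #4}: latency cost 150 + fixed 78 = 228.
All other subsets cost ≥ 215. Minimum total cost: 213.

213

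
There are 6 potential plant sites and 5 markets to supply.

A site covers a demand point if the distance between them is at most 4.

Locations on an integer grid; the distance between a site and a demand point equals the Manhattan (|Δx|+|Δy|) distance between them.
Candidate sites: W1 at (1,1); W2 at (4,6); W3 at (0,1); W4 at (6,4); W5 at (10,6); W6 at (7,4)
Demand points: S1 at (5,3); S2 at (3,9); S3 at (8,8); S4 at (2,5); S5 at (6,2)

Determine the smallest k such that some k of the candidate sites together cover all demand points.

3

Coverage sets (demand points within 4 of each site):
  W1: {}
  W2: {S1, S2, S4}
  W3: {}
  W4: {S1, S5}
  W5: {S3}
  W6: {S1, S5}
No 2 sites suffice: every size-2 union leaves at least one demand point uncovered.
But {W2, W4, W5} covers everything, so the minimum is 3.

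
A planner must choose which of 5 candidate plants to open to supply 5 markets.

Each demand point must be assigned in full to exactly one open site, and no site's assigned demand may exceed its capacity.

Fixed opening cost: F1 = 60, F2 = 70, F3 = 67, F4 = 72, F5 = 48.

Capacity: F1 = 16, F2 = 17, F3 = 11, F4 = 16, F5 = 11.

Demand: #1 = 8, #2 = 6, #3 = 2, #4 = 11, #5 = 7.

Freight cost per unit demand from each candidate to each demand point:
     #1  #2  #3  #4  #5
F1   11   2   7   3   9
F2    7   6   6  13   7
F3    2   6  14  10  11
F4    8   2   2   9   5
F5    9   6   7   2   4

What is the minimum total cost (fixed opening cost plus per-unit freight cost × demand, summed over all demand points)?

276

Open {F3, F4, F5}; cheapest assignment that respects the capacities:
  F3 (cap 11, load 8): #1 — cost 8×2 = 16
  F4 (cap 16, load 15): #2, #3, #5 — cost 6×2 + 2×2 + 7×5 = 51
  F5 (cap 11, load 11): #4 — cost 11×2 = 22
  Shipping 89, fixed 187 → total 276.
  Any other capacity-feasible assignment to {F3, F4, F5} ships for at least 89.
Compare {F1, F3, F4}: its best feasible assignment gives total 299.
Compare {F1, F3, F5}: its best feasible assignment gives total 302.
Every other set of open sites that can feasibly serve all demand totals ≥ 299 even under its best assignment. Minimum: 276.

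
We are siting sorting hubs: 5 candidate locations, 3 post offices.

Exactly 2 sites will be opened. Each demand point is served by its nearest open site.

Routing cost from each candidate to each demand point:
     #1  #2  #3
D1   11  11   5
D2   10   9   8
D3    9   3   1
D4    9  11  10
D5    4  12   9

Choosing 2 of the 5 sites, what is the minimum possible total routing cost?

8

Open {D3, D5}.
  #1→D5 4, #2→D3 3, #3→D3 1  ⇒ total 8.
Compare {D1, D3}: total 13.
Compare {D2, D3}: total 13.
No size-2 selection does better; minimum is 8.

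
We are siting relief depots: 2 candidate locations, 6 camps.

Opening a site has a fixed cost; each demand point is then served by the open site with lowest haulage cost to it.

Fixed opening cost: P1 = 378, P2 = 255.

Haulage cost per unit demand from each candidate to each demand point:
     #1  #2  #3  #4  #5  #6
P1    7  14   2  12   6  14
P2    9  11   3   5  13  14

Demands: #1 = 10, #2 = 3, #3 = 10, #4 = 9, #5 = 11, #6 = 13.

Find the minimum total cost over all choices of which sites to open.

778

Open {P2}: assign each demand point to its cheapest open site.
  #1→P2 10×9=90, #2→P2 3×11=33, #3→P2 10×3=30, #4→P2 9×5=45, #5→P2 11×13=143, #6→P2 13×14=182
  haulage cost 523, fixed 255 → total 778.
Compare {P1}: haulage cost 488 + fixed 378 = 866.
Compare {P1, P2}: haulage cost 416 + fixed 633 = 1049.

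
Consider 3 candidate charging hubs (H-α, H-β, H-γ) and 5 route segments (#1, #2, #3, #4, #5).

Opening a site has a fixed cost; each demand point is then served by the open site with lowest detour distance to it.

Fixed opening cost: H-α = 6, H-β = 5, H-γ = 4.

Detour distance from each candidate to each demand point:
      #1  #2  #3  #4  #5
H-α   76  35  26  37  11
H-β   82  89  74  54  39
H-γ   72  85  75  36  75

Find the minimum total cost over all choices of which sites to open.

190

Open {H-α, H-γ}: assign each demand point to its cheapest open site.
  #1→H-γ 72, #2→H-α 35, #3→H-α 26, #4→H-γ 36, #5→H-α 11
  detour distance 180, fixed 10 → total 190.
Compare {H-α}: detour distance 185 + fixed 6 = 191.
Compare {H-α, H-β, H-γ}: detour distance 180 + fixed 15 = 195.
Compare {H-α, H-β}: detour distance 185 + fixed 11 = 196.
All other subsets cost ≥ 191. Minimum total cost: 190.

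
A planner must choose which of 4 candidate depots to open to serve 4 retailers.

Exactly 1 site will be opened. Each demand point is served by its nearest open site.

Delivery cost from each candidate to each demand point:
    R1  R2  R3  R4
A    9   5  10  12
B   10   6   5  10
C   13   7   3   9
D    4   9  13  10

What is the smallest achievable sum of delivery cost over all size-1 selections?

31

Open {B}.
  R1→B 10, R2→B 6, R3→B 5, R4→B 10  ⇒ total 31.
Compare {C}: total 32.
Compare {A}: total 36.
No size-1 selection does better; minimum is 31.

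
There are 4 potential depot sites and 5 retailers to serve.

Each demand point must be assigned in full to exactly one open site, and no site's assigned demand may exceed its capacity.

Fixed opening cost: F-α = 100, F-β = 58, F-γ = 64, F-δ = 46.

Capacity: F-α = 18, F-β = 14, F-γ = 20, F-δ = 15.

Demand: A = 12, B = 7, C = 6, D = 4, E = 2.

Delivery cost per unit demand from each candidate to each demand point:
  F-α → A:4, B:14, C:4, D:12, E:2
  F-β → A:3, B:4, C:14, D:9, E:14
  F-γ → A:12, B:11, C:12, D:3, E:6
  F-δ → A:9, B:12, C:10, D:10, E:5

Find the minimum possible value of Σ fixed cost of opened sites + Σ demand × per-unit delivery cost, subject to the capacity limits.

Open {F-α, F-β}; cheapest assignment that respects the capacities:
  F-α (cap 18, load 18): A, C — cost 12×4 + 6×4 = 72
  F-β (cap 14, load 13): B, D, E — cost 7×4 + 4×9 + 2×14 = 92
  Shipping 164, fixed 158 → total 322.
  Any other capacity-feasible assignment to {F-α, F-β} ships for at least 164.
Compare {F-β, F-γ}: its best feasible assignment gives total 331.
Compare {F-α, F-γ}: its best feasible assignment gives total 337.
Every other set of open sites that can feasibly serve all demand totals ≥ 331 even under its best assignment. Minimum: 322.

322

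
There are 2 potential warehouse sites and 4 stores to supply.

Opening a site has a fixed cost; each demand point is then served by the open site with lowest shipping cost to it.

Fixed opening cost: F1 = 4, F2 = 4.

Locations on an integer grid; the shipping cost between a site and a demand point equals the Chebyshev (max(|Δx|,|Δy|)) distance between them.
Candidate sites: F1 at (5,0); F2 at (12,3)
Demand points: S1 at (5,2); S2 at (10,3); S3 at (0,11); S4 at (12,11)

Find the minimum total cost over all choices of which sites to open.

Open {F1, F2}: assign each demand point to its cheapest open site.
  S1→F1 2, S2→F2 2, S3→F1 11, S4→F2 8
  shipping cost 23, fixed 8 → total 31.
Compare {F1}: shipping cost 29 + fixed 4 = 33.
Compare {F2}: shipping cost 29 + fixed 4 = 33.

31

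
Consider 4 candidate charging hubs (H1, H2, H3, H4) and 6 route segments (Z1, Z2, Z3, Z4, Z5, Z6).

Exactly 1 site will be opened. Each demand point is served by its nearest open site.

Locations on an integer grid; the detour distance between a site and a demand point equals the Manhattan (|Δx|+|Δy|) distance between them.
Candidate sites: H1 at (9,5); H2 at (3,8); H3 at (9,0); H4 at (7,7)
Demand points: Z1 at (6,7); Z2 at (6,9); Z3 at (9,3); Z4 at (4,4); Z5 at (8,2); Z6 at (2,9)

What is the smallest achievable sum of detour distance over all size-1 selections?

Open {H4}.
  Z1→H4 1, Z2→H4 3, Z3→H4 6, Z4→H4 6, Z5→H4 6, Z6→H4 7  ⇒ total 29.
Compare {H1}: total 35.
Compare {H2}: total 37.
No size-1 selection does better; minimum is 29.

29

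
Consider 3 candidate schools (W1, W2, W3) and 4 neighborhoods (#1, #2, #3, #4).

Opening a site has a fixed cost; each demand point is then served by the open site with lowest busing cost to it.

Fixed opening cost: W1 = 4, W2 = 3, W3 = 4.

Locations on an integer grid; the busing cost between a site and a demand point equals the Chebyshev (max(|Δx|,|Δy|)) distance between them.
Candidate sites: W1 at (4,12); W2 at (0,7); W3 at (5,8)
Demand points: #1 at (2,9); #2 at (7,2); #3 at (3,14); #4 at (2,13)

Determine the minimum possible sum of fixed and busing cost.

20

Open {W1, W2}: assign each demand point to its cheapest open site.
  #1→W2 2, #2→W2 7, #3→W1 2, #4→W1 2
  busing cost 13, fixed 7 → total 20.
Compare {W1}: busing cost 17 + fixed 4 = 21.
Compare {W1, W3}: busing cost 13 + fixed 8 = 21.
Compare {W1, W2, W3}: busing cost 12 + fixed 11 = 23.
All other subsets cost ≥ 21. Minimum total cost: 20.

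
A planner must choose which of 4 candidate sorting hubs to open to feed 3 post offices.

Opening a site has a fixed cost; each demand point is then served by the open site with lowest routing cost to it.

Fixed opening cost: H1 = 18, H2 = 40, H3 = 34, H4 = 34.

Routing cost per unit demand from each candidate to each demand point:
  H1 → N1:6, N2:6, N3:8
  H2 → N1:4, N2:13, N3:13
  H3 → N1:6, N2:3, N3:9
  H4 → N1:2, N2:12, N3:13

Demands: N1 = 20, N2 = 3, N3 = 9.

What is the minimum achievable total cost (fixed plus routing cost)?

182

Open {H1, H4}: assign each demand point to its cheapest open site.
  N1→H4 20×2=40, N2→H1 3×6=18, N3→H1 9×8=72
  routing cost 130, fixed 52 → total 182.
Compare {H3, H4}: routing cost 130 + fixed 68 = 198.
Compare {H1, H3, H4}: routing cost 121 + fixed 86 = 207.
Compare {H1, H2, H4}: routing cost 130 + fixed 92 = 222.
All other subsets cost ≥ 198. Minimum total cost: 182.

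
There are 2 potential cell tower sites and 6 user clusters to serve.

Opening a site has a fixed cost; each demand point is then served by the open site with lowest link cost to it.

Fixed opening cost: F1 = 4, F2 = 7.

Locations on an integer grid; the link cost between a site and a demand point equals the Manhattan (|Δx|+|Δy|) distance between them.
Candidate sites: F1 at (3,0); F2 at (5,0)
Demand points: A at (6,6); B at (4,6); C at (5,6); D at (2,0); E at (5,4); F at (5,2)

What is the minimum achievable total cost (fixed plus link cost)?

Open {F2}: assign each demand point to its cheapest open site.
  A→F2 7, B→F2 7, C→F2 6, D→F2 3, E→F2 4, F→F2 2
  link cost 29, fixed 7 → total 36.
Compare {F1, F2}: link cost 27 + fixed 11 = 38.
Compare {F1}: link cost 35 + fixed 4 = 39.

36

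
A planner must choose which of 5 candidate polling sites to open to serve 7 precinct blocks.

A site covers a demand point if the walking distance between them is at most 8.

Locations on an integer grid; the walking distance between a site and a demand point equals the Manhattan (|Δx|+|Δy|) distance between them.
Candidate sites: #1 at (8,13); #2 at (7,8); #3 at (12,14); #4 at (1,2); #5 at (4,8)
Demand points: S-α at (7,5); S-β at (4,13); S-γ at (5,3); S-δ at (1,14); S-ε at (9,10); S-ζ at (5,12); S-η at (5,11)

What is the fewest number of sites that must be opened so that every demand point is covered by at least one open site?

Coverage sets (demand points within 8 of each site):
  #1: {S-β, S-δ, S-ε, S-ζ, S-η}
  #2: {S-α, S-β, S-γ, S-ε, S-ζ, S-η}
  #3: {S-ε}
  #4: {S-γ}
  #5: {S-α, S-β, S-γ, S-ε, S-ζ, S-η}
No single site covers all 7 demand points.
But {#1, #2} covers everything, so the minimum is 2.

2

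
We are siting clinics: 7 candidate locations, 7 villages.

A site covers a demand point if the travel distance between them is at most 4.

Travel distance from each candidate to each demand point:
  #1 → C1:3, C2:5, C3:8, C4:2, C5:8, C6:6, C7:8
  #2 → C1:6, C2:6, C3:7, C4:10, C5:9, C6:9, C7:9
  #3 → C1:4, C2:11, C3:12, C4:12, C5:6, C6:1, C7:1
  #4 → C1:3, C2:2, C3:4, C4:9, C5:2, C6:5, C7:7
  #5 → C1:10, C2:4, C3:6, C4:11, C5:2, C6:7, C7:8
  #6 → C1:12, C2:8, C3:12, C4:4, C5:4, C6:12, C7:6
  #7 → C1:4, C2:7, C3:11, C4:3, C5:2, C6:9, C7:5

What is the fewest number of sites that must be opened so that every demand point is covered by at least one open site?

Coverage sets (demand points within 4 of each site):
  #1: {C1, C4}
  #2: {}
  #3: {C1, C6, C7}
  #4: {C1, C2, C3, C5}
  #5: {C2, C5}
  #6: {C4, C5}
  #7: {C1, C4, C5}
No 2 sites suffice: every size-2 union leaves at least one demand point uncovered.
But {#1, #3, #4} covers everything, so the minimum is 3.

3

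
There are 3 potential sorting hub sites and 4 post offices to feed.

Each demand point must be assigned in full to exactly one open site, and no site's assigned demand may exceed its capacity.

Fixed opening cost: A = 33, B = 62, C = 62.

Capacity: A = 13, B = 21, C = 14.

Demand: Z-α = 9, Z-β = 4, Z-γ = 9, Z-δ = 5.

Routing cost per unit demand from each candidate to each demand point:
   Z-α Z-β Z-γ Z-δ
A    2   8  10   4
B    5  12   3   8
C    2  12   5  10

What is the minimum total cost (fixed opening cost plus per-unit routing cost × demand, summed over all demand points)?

212

Open {A, B}; cheapest assignment that respects the capacities:
  A (cap 13, load 13): Z-α, Z-β — cost 9×2 + 4×8 = 50
  B (cap 21, load 14): Z-γ, Z-δ — cost 9×3 + 5×8 = 67
  Shipping 117, fixed 95 → total 212.
  Any other capacity-feasible assignment to {A, B} ships for at least 117.
Compare {A, C}: its best feasible assignment gives total 240.
Compare {A, B, C}: its best feasible assignment gives total 254.
Every other set of open sites that can feasibly serve all demand totals ≥ 240 even under its best assignment. Minimum: 212.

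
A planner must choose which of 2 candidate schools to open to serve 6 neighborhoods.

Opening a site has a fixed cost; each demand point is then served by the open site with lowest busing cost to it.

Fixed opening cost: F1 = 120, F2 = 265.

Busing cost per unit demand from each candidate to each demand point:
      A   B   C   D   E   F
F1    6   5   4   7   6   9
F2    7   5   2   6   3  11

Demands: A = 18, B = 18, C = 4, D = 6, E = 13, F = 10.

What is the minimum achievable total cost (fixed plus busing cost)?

Open {F1}: assign each demand point to its cheapest open site.
  A→F1 18×6=108, B→F1 18×5=90, C→F1 4×4=16, D→F1 6×7=42, E→F1 13×6=78, F→F1 10×9=90
  busing cost 424, fixed 120 → total 544.
Compare {F2}: busing cost 409 + fixed 265 = 674.
Compare {F1, F2}: busing cost 371 + fixed 385 = 756.

544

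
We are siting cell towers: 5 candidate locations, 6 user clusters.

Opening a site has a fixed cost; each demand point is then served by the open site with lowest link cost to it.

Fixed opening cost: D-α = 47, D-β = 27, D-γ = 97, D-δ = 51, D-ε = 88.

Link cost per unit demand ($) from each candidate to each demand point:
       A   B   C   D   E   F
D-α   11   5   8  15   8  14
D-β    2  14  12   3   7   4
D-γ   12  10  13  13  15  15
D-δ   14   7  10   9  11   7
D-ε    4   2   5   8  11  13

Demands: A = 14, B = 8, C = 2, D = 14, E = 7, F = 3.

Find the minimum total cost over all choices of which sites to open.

Open {D-α, D-β}: assign each demand point to its cheapest open site.
  A→D-β 14×2=28, B→D-α 8×5=40, C→D-α 2×8=16, D→D-β 14×3=42, E→D-β 7×7=49, F→D-β 3×4=12
  link cost 187, fixed 74 → total 261.
Compare {D-β, D-ε}: link cost 157 + fixed 115 = 272.
Compare {D-β, D-δ}: link cost 207 + fixed 78 = 285.
Compare {D-β}: link cost 267 + fixed 27 = 294.
All other subsets cost ≥ 272. Minimum total cost: 261.

261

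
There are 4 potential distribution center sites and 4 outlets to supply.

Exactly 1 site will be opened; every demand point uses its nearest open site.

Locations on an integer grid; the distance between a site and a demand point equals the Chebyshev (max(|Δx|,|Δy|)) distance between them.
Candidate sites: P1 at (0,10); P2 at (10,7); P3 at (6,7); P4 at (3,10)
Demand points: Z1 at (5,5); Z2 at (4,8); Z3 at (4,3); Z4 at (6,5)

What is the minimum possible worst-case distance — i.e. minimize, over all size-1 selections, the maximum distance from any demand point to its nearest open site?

Open {P3}.
  Farthest demand point is Z3 at distance 4 (to P3); all others are ≤ 4.
With {P2} the worst case is 6.
With {P1} the worst case is 7.
No size-1 selection achieves below 4.

4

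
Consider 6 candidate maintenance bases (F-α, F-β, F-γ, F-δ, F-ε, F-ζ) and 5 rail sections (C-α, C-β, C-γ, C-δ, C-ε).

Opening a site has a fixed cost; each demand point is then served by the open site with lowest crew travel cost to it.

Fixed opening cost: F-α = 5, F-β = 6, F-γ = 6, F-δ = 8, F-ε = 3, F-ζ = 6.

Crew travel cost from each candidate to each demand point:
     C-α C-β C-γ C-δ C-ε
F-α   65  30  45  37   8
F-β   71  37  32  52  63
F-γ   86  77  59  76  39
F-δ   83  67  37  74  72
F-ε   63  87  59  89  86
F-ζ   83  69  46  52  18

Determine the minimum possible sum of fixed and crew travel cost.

Open {F-α, F-β}: assign each demand point to its cheapest open site.
  C-α→F-α 65, C-β→F-α 30, C-γ→F-β 32, C-δ→F-α 37, C-ε→F-α 8
  crew travel cost 172, fixed 11 → total 183.
Compare {F-α, F-β, F-ε}: crew travel cost 170 + fixed 14 = 184.
Compare {F-α, F-β, F-γ}: crew travel cost 172 + fixed 17 = 189.
Compare {F-α, F-β, F-ζ}: crew travel cost 172 + fixed 17 = 189.
All other subsets cost ≥ 184. Minimum total cost: 183.

183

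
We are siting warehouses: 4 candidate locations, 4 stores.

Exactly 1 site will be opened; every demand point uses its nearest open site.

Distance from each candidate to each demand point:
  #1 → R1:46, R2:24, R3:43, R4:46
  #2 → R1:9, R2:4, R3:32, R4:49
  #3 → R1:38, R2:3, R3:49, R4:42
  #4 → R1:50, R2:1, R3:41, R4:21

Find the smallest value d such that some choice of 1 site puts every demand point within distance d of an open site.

Open {#1}.
  Farthest demand point is R1 at distance 46 (to #1); all others are ≤ 46.
With {#2} the worst case is 49.
With {#3} the worst case is 49.
No size-1 selection achieves below 46.

46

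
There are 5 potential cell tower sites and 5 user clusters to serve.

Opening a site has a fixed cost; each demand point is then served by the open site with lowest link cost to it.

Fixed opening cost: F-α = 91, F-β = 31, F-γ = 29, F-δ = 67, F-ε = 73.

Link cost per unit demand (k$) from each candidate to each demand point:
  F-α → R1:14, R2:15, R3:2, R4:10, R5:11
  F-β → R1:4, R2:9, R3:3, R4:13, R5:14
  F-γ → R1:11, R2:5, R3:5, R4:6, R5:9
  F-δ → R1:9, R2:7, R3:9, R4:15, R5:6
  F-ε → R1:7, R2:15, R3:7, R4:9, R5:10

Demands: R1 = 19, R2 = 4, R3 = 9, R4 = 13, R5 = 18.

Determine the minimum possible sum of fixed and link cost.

Open {F-β, F-γ}: assign each demand point to its cheapest open site.
  R1→F-β 19×4=76, R2→F-γ 4×5=20, R3→F-β 9×3=27, R4→F-γ 13×6=78, R5→F-γ 18×9=162
  link cost 363, fixed 60 → total 423.
Compare {F-β, F-γ, F-δ}: link cost 309 + fixed 127 = 436.
Compare {F-β, F-γ, F-ε}: link cost 363 + fixed 133 = 496.
Compare {F-α, F-β, F-γ}: link cost 354 + fixed 151 = 505.
All other subsets cost ≥ 436. Minimum total cost: 423.

423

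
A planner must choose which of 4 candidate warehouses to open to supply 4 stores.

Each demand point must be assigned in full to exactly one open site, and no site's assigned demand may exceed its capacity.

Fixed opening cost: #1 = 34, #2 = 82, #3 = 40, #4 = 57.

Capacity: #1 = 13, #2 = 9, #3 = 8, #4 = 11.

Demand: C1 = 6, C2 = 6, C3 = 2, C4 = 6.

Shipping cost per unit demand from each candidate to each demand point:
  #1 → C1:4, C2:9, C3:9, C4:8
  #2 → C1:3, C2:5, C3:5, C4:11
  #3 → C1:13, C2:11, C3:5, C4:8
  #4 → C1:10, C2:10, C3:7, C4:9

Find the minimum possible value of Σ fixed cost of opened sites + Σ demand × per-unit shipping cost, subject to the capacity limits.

Open {#1, #3}; cheapest assignment that respects the capacities:
  #1 (cap 13, load 12): C1, C2 — cost 6×4 + 6×9 = 78
  #3 (cap 8, load 8): C3, C4 — cost 2×5 + 6×8 = 58
  Shipping 136, fixed 74 → total 210.
  Any other capacity-feasible assignment to {#1, #3} ships for at least 136.
Compare {#1, #2}: its best feasible assignment gives total 228.
Compare {#1, #4}: its best feasible assignment gives total 237.
Every other set of open sites that can feasibly serve all demand totals ≥ 228 even under its best assignment. Minimum: 210.

210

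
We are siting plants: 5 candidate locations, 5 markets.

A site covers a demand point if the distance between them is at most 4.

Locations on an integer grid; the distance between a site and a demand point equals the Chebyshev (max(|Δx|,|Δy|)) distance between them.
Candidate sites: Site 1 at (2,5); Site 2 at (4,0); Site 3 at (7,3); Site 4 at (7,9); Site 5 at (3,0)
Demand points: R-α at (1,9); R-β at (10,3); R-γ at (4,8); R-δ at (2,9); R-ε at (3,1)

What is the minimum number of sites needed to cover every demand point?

Coverage sets (demand points within 4 of each site):
  Site 1: {R-α, R-γ, R-δ, R-ε}
  Site 2: {R-ε}
  Site 3: {R-β, R-ε}
  Site 4: {R-γ}
  Site 5: {R-ε}
No single site covers all 5 demand points.
But {Site 1, Site 3} covers everything, so the minimum is 2.

2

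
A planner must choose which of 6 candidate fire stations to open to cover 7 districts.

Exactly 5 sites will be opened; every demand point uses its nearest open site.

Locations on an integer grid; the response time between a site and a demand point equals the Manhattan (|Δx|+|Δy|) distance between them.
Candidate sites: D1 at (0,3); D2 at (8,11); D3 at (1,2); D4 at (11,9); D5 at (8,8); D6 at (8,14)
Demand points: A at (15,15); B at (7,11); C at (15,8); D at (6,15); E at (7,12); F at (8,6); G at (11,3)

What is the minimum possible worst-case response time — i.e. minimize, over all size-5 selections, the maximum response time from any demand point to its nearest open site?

8

Open {D1, D2, D3, D4, D6}.
  Farthest demand point is A at response time 8 (to D6); all others are ≤ 8.
With {D1, D2, D3, D5, D6} the worst case is 8.
With {D1, D2, D4, D5, D6} the worst case is 8.
No size-5 selection achieves below 8.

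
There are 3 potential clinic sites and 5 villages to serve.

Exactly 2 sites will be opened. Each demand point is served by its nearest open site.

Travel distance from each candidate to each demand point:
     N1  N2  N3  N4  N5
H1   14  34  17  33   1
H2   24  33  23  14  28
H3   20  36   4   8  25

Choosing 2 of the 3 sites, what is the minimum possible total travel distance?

61

Open {H1, H3}.
  N1→H1 14, N2→H1 34, N3→H3 4, N4→H3 8, N5→H1 1  ⇒ total 61.
Compare {H1, H2}: total 79.
Compare {H2, H3}: total 90.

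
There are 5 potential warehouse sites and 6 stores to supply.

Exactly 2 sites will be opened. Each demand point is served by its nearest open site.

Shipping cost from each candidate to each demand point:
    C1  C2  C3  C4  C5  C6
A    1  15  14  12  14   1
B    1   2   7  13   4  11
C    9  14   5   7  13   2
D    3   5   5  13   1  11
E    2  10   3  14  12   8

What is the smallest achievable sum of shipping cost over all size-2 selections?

21

Open {B, C}.
  C1→B 1, C2→B 2, C3→C 5, C4→C 7, C5→B 4, C6→C 2  ⇒ total 21.
Compare {C, D}: total 23.
Compare {A, D}: total 25.
No size-2 selection does better; minimum is 21.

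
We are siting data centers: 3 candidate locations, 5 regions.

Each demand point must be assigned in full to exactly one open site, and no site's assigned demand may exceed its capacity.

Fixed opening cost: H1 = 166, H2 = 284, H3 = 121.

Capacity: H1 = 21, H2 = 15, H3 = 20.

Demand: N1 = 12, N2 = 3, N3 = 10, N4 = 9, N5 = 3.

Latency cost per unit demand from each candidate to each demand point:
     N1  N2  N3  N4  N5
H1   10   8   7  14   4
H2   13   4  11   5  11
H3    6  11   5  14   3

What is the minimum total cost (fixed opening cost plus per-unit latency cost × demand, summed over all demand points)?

Open {H1, H3}; cheapest assignment that respects the capacities:
  H1 (cap 21, load 19): N3, N4 — cost 10×7 + 9×14 = 196
  H3 (cap 20, load 18): N1, N2, N5 — cost 12×6 + 3×11 + 3×3 = 114
  Shipping 310, fixed 287 → total 597.
  Any other capacity-feasible assignment to {H1, H3} ships for at least 310.
Compare {H1, H2, H3}: its best feasible assignment gives total 779.
Every other set of open sites that can feasibly serve all demand totals ≥ 779 even under its best assignment. Minimum: 597.

597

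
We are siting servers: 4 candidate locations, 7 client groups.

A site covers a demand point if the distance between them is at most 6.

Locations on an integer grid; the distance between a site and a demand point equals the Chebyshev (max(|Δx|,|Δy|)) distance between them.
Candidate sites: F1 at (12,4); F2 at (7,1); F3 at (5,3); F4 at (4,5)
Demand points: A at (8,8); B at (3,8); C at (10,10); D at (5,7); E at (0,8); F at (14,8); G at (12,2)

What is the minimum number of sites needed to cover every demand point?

2

Coverage sets (demand points within 6 of each site):
  F1: {A, C, F, G}
  F2: {D, G}
  F3: {A, B, D, E}
  F4: {A, B, C, D, E}
No single site covers all 7 demand points.
But {F1, F3} covers everything, so the minimum is 2.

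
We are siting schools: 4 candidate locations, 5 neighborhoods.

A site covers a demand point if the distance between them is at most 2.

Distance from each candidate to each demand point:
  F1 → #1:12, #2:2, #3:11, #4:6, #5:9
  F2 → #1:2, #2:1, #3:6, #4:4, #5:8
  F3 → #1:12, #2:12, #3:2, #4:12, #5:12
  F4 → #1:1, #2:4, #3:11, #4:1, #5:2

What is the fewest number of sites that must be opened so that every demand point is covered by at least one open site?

Coverage sets (demand points within 2 of each site):
  F1: {#2}
  F2: {#1, #2}
  F3: {#3}
  F4: {#1, #4, #5}
No 2 sites suffice: every size-2 union leaves at least one demand point uncovered.
But {F1, F3, F4} covers everything, so the minimum is 3.

3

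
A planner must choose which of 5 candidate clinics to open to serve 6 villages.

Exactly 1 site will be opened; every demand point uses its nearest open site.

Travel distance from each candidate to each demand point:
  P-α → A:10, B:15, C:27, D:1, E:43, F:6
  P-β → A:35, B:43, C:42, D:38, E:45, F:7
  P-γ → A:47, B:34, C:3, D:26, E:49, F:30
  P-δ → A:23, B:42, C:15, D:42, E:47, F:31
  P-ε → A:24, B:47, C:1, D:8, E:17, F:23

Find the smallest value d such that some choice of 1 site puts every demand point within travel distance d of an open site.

43

Open {P-α}.
  Farthest demand point is E at travel distance 43 (to P-α); all others are ≤ 43.
With {P-β} the worst case is 45.
With {P-δ} the worst case is 47.
No size-1 selection achieves below 43.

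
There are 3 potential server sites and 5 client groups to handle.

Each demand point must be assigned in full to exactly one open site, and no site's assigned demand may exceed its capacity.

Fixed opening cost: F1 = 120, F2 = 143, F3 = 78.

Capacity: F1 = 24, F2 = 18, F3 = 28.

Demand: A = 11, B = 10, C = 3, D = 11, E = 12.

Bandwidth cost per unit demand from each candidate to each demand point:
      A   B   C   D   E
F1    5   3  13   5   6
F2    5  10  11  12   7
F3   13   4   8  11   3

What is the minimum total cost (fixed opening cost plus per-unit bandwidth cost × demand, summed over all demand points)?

408

Open {F1, F3}; cheapest assignment that respects the capacities:
  F1 (cap 24, load 22): A, D — cost 11×5 + 11×5 = 110
  F3 (cap 28, load 25): B, C, E — cost 10×4 + 3×8 + 12×3 = 100
  Shipping 210, fixed 198 → total 408.
  Any other capacity-feasible assignment to {F1, F3} ships for at least 210.
Compare {F1, F2, F3}: its best feasible assignment gives total 541.
Every other set of open sites that can feasibly serve all demand totals ≥ 541 even under its best assignment. Minimum: 408.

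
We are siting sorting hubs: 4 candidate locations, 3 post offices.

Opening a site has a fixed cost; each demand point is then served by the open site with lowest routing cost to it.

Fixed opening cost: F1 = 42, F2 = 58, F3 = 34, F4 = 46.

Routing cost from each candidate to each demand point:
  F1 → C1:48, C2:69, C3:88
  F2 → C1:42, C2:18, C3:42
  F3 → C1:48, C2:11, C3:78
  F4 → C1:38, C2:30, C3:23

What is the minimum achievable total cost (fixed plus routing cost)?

137

Open {F4}: assign each demand point to its cheapest open site.
  C1→F4 38, C2→F4 30, C3→F4 23
  routing cost 91, fixed 46 → total 137.
Compare {F3, F4}: routing cost 72 + fixed 80 = 152.
Compare {F2}: routing cost 102 + fixed 58 = 160.
Compare {F3}: routing cost 137 + fixed 34 = 171.
All other subsets cost ≥ 152. Minimum total cost: 137.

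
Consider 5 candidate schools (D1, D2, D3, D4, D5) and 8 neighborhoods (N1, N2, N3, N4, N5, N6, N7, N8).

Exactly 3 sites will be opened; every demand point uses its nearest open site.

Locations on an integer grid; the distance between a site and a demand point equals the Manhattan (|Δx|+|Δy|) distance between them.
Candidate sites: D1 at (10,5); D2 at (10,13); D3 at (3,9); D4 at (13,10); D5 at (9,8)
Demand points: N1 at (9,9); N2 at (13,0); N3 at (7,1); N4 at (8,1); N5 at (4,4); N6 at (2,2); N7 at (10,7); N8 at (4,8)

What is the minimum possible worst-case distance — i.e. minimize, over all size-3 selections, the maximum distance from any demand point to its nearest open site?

Open {D1, D2, D3}.
  Farthest demand point is N2 at distance 8 (to D1); all others are ≤ 8.
With {D1, D3, D4} the worst case is 8.
With {D1, D3, D5} the worst case is 8.
No size-3 selection achieves below 8.

8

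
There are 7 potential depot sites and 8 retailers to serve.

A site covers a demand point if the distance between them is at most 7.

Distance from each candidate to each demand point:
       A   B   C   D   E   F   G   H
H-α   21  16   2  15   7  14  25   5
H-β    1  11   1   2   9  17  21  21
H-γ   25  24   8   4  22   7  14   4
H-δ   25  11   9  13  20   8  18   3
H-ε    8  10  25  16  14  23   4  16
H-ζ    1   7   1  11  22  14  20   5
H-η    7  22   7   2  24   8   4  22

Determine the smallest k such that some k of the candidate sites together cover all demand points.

4

Coverage sets (demand points within 7 of each site):
  H-α: {C, E, H}
  H-β: {A, C, D}
  H-γ: {D, F, H}
  H-δ: {H}
  H-ε: {G}
  H-ζ: {A, B, C, H}
  H-η: {A, C, D, G}
No 3 sites suffice: every size-3 union leaves at least one demand point uncovered.
But {H-α, H-γ, H-ε, H-ζ} covers everything, so the minimum is 4.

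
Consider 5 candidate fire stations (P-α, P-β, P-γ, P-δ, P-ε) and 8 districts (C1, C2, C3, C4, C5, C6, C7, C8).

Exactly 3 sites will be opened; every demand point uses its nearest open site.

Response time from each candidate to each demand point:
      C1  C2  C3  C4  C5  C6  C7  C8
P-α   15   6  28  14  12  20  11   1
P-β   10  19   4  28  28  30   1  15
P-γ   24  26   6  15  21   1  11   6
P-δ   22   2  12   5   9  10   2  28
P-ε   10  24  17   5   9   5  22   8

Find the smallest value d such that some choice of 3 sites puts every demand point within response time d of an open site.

Open {P-α, P-β, P-δ}.
  Farthest demand point is C1 at response time 10 (to P-β); all others are ≤ 10.
With {P-α, P-β, P-ε} the worst case is 10.
With {P-β, P-γ, P-δ} the worst case is 10.
No size-3 selection achieves below 10.

10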